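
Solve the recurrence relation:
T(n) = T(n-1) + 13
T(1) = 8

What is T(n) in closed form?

Unrolling: T(n) = T(1) + 13·(n-1) = 8 + 13(n-1) = 13n - 5.

Answer: T(n) = 13n - 5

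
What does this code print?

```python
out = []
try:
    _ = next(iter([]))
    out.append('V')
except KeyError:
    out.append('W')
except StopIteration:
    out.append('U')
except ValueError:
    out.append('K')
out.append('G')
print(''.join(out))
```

Execution trace: 'U' (except StopIteration) → 'G' (after the try/except). Output: UG

Answer: UG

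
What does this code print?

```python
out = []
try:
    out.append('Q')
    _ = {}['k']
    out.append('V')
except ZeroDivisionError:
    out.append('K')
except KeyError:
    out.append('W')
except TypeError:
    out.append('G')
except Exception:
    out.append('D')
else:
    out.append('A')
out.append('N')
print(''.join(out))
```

Execution trace: 'Q' (try body) → 'W' (except KeyError) → 'N' (after the try/except). Output: QWN

Answer: QWN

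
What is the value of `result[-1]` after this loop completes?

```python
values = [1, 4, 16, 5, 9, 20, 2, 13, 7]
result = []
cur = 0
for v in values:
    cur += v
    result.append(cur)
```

Cumulative sum ends at 77
`result` takes the values: [] → [1] → [1, 5] → [1, 5, 21] → [1, 5, 21, 26] → [1, 5, 21, 26, 35] → [1, 5, 21, 26, 35, 55] → [1, 5, 21, 26, 35, 55, 57] → [1, 5, 21, 26, 35, 55, 57, 70] → [1, 5, 21, 26, 35, 55, 57, 70, 77]
So `result[-1]` = 77

Answer: 77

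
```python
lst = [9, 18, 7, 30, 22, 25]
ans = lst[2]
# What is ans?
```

Trace:
`lst = [9, 18, 7, 30, 22, 25]` → lst = [9, 18, 7, 30, 22, 25]
`ans = lst[2]` → ans = 7
So ans = 7

Answer: 7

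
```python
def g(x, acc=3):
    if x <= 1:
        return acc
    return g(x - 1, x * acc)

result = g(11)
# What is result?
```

Accumulator trace (n, acc): (11, 3) -> (10, 33) -> (9, 330) -> (8, 2970) -> (7, 23760) -> (6, 166320) -> (5, 997920) -> (4, 4989600) -> (3, 19958400) -> (2, 59875200) -> (1, 119750400) -> return 119750400

Answer: 119750400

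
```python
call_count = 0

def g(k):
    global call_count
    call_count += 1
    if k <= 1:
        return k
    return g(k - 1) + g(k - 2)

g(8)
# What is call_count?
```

Calls(k) = 1 + Calls(k-1) + Calls(k-2); Calls(0)=Calls(1)=1. For k=8 this gives 67.

Answer: 67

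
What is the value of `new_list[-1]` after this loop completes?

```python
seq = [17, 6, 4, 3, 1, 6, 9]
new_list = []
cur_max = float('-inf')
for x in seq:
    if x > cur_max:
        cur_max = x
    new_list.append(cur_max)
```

Running max ends at 17
`new_list` takes the values: [] → [17] → [17, 17] → [17, 17, 17] → [17, 17, 17, 17] → [17, 17, 17, 17, 17] → [17, 17, 17, 17, 17, 17] → [17, 17, 17, 17, 17, 17, 17]
So `new_list[-1]` = 17

Answer: 17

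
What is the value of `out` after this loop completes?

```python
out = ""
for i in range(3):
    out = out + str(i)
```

Concatenate digits 0 to 2
`out` takes the values: "" → "0" → "01" → "012"

Answer: "012"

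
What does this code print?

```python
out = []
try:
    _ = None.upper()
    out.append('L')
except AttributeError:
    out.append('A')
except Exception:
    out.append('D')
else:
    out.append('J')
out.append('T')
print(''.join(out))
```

Execution trace: 'A' (except AttributeError) → 'T' (after the try/except). Output: AT

Answer: AT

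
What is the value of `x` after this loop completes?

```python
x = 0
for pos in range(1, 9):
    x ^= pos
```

XOR of 1 to 8
`x` takes the values: 0 → 1 → 3 → 0 → 4 → 1 → 7 → 0 → 8

Answer: 8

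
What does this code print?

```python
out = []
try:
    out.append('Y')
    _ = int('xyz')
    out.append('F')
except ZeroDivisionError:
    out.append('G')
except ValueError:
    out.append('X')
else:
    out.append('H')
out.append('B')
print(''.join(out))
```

Execution trace: 'Y' (try body) → 'X' (except ValueError) → 'B' (after the try/except). Output: YXB

Answer: YXB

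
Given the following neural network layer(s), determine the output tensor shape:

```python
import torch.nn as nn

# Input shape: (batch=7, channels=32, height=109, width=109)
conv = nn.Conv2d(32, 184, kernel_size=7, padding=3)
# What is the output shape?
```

Input: (7, 32, 109, 109) -> Output: (7, 184, 109, 109)

Answer: (7, 184, 109, 109)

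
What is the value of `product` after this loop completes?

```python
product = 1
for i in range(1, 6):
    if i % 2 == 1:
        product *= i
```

Product of odd numbers 1 to 5
`product` takes the values: 1 → 3 → 15

Answer: 15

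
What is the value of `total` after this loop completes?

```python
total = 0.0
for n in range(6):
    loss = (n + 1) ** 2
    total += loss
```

Sum of squared losses 1² + 2² + ... + 6²
`total` takes the values: 0.0 → 1.0 → 5.0 → 14.0 → 30.0 → 55.0 → 91.0

Answer: 91.0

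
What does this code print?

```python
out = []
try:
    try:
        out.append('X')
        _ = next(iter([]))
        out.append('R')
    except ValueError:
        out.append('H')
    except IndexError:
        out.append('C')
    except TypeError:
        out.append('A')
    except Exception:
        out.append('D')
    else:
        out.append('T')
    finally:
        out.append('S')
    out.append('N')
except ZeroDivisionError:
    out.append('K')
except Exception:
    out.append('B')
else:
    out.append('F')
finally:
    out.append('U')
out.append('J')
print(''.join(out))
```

Execution trace: 'X' (inner try body) → 'D' (inner except Exception) → 'S' (inner finally) → 'N' (try body, no exception) → 'F' (else) → 'U' (finally) → 'J' (after the try/except). Output: XDSNFUJ

Answer: XDSNFUJ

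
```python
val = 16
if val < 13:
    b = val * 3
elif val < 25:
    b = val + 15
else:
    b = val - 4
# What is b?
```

Trace:
`val = 16` → val = 16
`if val < 13: ...` → val < 13 is False, val < 25 is True → b = 31
So b = 31

Answer: 31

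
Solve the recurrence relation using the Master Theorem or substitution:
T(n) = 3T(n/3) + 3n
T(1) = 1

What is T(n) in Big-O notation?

By Master Theorem: a=3, b=3, f(n)=3n. Since log_3(3) = 1 and f(n) = Θ(n^1), Case 2 applies. T(n) = O(n log n).

Answer: O(n log n)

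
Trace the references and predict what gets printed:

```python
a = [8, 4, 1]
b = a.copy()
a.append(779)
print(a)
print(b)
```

Key concept: list.copy() creates independent copy.
Step by step:
`a = [8, 4, 1]` → a = [8, 4, 1]
`b = a.copy()` → b = [8, 4, 1]
`a.append(779)` → a = [8, 4, 1, 779]
`print(a)` → prints [8, 4, 1, 779]
`print(b)` → prints [8, 4, 1]

Answer:
[8, 4, 1, 779]
[8, 4, 1]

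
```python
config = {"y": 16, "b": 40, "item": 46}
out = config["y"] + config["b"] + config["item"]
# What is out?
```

Trace:
`config = {"y": 16, "b": 40, "item": 46}` → config = {'y': 16, 'b': 40, 'item': 46}
`out = config["y"] + config["b"] + config["item"]` → out = 102
So out = 102

Answer: 102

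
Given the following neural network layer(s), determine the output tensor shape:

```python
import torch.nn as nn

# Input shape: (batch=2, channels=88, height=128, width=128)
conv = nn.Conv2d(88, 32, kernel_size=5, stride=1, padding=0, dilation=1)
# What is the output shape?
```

Input: (2, 88, 128, 128) -> Output: (2, 32, 124, 124)

Answer: (2, 32, 124, 124)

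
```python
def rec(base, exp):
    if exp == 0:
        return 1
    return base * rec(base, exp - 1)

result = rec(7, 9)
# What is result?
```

rec(7, 9) = 7 * 7 * 7 * 7 * 7 * 7 * 7 * 7 * 7 = 40353607

Answer: 40353607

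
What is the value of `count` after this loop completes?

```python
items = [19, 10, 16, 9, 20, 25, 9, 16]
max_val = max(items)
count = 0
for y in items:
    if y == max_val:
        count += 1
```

Count of max value 25 in [19, 10, 16, 9, 20, 25, 9, 16]
`count` takes the values: 0 → 1

Answer: 1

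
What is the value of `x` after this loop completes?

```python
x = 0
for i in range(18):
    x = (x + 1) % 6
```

Increment mod 6, 18 times = 0
`x` takes the values: 0 → 1 → 2 → 3 → 4 → 5 → 0 → 1 → 2 → 3 → 4 → 5 → 0 → 1 → 2 → 3 → 4 → 5 → 0

Answer: 0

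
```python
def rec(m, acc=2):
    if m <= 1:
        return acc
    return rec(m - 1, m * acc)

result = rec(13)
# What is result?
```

Accumulator trace (n, acc): (13, 2) -> (12, 26) -> (11, 312) -> (10, 3432) -> (9, 34320) -> (8, 308880) -> (7, 2471040) -> (6, 17297280) -> (5, 103783680) -> (4, 518918400) -> (3, 2075673600) -> (2, 6227020800) -> (1, 12454041600) -> return 12454041600

Answer: 12454041600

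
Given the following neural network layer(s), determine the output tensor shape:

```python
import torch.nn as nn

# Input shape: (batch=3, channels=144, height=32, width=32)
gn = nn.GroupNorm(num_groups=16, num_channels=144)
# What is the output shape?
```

Input: (3, 144, 32, 32) -> Output: (3, 144, 32, 32)

Answer: (3, 144, 32, 32)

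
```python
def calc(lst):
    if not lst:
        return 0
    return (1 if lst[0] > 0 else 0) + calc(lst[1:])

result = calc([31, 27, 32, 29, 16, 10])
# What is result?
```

Count of positive elements in [31, 27, 32, 29, 16, 10] = 6

Answer: 6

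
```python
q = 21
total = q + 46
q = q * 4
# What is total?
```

Trace:
`q = 21` → q = 21
`total = q + 46` → total = 67
`q = q * 4` → q = 84
So total = 67

Answer: 67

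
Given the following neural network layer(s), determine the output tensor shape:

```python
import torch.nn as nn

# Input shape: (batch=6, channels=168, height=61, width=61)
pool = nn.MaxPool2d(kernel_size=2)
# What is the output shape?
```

Input: (6, 168, 61, 61) -> Output: (6, 168, 30, 30)

Answer: (6, 168, 30, 30)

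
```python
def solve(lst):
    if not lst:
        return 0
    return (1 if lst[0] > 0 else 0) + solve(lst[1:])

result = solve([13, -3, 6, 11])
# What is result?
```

Count of positive elements in [13, -3, 6, 11] = 3

Answer: 3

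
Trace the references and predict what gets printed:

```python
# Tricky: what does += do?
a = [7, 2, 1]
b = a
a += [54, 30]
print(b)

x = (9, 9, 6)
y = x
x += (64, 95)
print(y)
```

Key concept: += behavior differs for mutable vs immutable.
Step by step:
`a = [7, 2, 1]` → a = [7, 2, 1]
`b = a` → b = [7, 2, 1] (same object as a)
`a += [54, 30]` → a = [7, 2, 1, 54, 30] (same object as b); b = [7, 2, 1, 54, 30] (same object as a)
`print(b)` → prints [7, 2, 1, 54, 30]
`x = (9, 9, 6)` → x = (9, 9, 6)
`y = x` → y = (9, 9, 6)
`x += (64, 95)` → x = (9, 9, 6, 64, 95)
`print(y)` → prints (9, 9, 6)

Answer:
[7, 2, 1, 54, 30]
(9, 9, 6)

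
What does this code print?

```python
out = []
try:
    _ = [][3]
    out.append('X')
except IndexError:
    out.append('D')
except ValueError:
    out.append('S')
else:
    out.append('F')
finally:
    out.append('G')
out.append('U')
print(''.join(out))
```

Execution trace: 'D' (except IndexError) → 'G' (finally) → 'U' (after the try/except). Output: DGU

Answer: DGU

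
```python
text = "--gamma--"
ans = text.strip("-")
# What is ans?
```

Trace:
`text = "--gamma--"` → text = '--gamma--'
`ans = text.strip("-")` → ans = 'gamma'
So ans = 'gamma'

Answer: 'gamma'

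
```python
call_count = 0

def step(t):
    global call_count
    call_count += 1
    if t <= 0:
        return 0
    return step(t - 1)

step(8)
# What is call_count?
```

Linear recursion stepping by 1: 9 calls from t=8 down to ≤0.

Answer: 9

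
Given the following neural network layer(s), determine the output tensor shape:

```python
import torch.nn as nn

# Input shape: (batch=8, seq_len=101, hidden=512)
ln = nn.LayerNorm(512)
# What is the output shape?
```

Input: (8, 101, 512) -> Output: (8, 101, 512)

Answer: (8, 101, 512)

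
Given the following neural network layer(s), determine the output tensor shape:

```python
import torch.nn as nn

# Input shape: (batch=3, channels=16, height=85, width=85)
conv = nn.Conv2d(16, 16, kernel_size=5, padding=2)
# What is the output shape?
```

Input: (3, 16, 85, 85) -> Output: (3, 16, 85, 85)

Answer: (3, 16, 85, 85)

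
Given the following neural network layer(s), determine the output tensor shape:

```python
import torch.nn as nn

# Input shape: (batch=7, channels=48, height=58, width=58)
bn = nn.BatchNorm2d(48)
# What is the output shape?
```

Input: (7, 48, 58, 58) -> Output: (7, 48, 58, 58)

Answer: (7, 48, 58, 58)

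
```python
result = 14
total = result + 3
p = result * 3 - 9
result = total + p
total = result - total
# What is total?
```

Trace:
`result = 14` → result = 14
`total = result + 3` → total = 17
`p = result * 3 - 9` → p = 33
`result = total + p` → result = 50
`total = result - total` → total = 33
So total = 33

Answer: 33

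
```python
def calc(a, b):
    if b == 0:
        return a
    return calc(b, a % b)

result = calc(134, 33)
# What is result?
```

calc(134, 33) -> calc(33, 2) -> calc(2, 1) -> calc(1, 0) -> 1

Answer: 1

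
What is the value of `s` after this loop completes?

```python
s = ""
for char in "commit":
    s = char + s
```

Reverse 'commit'
`s` takes the values: "" → "c" → "oc" → "moc" → "mmoc" → "immoc" → "timmoc"

Answer: "timmoc"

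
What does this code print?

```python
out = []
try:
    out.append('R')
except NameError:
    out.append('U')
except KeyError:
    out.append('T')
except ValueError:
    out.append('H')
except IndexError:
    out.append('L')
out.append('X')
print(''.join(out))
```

Execution trace: 'R' (try body, no exception) → 'X' (after the try/except). Output: RX

Answer: RX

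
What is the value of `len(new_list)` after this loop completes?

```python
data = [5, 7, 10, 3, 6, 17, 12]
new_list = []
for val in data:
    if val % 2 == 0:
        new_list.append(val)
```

Count even numbers in [5, 7, 10, 3, 6, 17, 12]
`new_list` takes the values: [] → [10] → [10, 6] → [10, 6, 12]
So `len(new_list)` = 3

Answer: 3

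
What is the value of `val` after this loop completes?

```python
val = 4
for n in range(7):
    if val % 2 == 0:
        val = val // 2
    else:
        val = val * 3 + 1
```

Collatz-style transformation from 4
`val` takes the values: 4 → 2 → 1 → 4 → 2 → 1 → 4 → 2

Answer: 2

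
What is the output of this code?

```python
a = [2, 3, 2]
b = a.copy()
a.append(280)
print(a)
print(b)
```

Key concept: list.copy() creates independent copy.
Step by step:
`a = [2, 3, 2]` → a = [2, 3, 2]
`b = a.copy()` → b = [2, 3, 2]
`a.append(280)` → a = [2, 3, 2, 280]
`print(a)` → prints [2, 3, 2, 280]
`print(b)` → prints [2, 3, 2]

Answer:
[2, 3, 2, 280]
[2, 3, 2]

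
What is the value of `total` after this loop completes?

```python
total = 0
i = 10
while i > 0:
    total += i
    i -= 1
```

Sum 10 down to 1
`total` takes the values: 0 → 10 → 19 → 27 → 34 → 40 → 45 → 49 → 52 → 54 → 55

Answer: 55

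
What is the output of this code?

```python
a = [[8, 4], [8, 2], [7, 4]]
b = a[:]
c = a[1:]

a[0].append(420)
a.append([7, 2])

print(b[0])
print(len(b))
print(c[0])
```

Key concept: slice with nested mutation.
Step by step:
`a = [[8, 4], [8, 2], [7, 4]]` → a = [[8, 4], [8, 2], [7, 4]]
`b = a[:]` → b = [[8, 4], [8, 2], [7, 4]]
`c = a[1:]` → c = [[8, 2], [7, 4]]
`a[0].append(420)` → a = [[8, 4, 420], [8, 2], [7, 4]]; b = [[8, 4, 420], [8, 2], [7, 4]]
`a.append([7, 2])` → a = [[8, 4, 420], [8, 2], [7, 4], [7, 2]]
`print(b[0])` → prints [8, 4, 420]
`print(len(b))` → prints 3
`print(c[0])` → prints [8, 2]

Answer:
[8, 4, 420]
3
[8, 2]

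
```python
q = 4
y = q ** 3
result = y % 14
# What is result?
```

Trace:
`q = 4` → q = 4
`y = q ** 3` → y = 64
`result = y % 14` → result = 8
So result = 8

Answer: 8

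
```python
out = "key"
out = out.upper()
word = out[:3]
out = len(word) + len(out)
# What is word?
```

Trace:
`out = "key"` → out = 'key'
`out = out.upper()` → out = 'KEY'
`word = out[:3]` → word = 'KEY'
`out = len(word) + len(out)` → out = 6
So word = 'KEY'

Answer: 'KEY'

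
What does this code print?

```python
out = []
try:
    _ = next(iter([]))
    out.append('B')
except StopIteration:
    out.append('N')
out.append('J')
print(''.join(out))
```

Execution trace: 'N' (except StopIteration) → 'J' (after the try/except). Output: NJ

Answer: NJ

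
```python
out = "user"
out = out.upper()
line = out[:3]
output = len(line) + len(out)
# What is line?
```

Trace:
`out = "user"` → out = 'user'
`out = out.upper()` → out = 'USER'
`line = out[:3]` → line = 'USE'
`output = len(line) + len(out)` → output = 7
So line = 'USE'

Answer: 'USE'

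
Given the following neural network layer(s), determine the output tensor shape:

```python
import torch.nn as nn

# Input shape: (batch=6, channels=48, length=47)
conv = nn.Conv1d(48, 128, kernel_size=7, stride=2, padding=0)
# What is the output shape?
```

Input: (6, 48, 47) -> Output: (6, 128, 21)

Answer: (6, 128, 21)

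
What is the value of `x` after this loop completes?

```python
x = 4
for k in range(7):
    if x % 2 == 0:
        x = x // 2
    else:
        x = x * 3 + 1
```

Collatz-style transformation from 4
`x` takes the values: 4 → 2 → 1 → 4 → 2 → 1 → 4 → 2

Answer: 2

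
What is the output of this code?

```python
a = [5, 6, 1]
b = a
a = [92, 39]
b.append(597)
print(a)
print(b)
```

Key concept: rebinding vs mutation: a is rebound to a new list, b still points at the original.
Step by step:
`a = [5, 6, 1]` → a = [5, 6, 1]
`b = a` → b = [5, 6, 1] (same object as a)
`a = [92, 39]` → a = [92, 39]
`b.append(597)` → b = [5, 6, 1, 597]
`print(a)` → prints [92, 39]
`print(b)` → prints [5, 6, 1, 597]

Answer:
[92, 39]
[5, 6, 1, 597]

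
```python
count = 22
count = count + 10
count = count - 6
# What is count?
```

Trace:
`count = 22` → count = 22
`count = count + 10` → count = 32
`count = count - 6` → count = 26
So count = 26

Answer: 26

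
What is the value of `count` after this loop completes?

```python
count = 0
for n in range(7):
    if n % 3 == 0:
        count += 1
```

Count numbers divisible by 3 in range(7)
`count` takes the values: 0 → 1 → 2 → 3

Answer: 3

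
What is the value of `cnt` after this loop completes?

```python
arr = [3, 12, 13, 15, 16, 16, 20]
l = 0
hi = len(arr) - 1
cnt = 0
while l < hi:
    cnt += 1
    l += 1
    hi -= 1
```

Iterations until pointers meet (list length 7)
`cnt` takes the values: 0 → 1 → 2 → 3

Answer: 3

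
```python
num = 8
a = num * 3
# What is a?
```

Trace:
`num = 8` → num = 8
`a = num * 3` → a = 24
So a = 24

Answer: 24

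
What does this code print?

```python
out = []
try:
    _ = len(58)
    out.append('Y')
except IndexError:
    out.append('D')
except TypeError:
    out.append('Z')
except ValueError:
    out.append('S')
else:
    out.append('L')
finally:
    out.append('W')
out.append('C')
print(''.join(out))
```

Execution trace: 'Z' (except TypeError) → 'W' (finally) → 'C' (after the try/except). Output: ZWC

Answer: ZWC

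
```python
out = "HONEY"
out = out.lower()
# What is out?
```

Trace:
`out = "HONEY"` → out = 'HONEY'
`out = out.lower()` → out = 'honey'
So out = 'honey'

Answer: 'honey'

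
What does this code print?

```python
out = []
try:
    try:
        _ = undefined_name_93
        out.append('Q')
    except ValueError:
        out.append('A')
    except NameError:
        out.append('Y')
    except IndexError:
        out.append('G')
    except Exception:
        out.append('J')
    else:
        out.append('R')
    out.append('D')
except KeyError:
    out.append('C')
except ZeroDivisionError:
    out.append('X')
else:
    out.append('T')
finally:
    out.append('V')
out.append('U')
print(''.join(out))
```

Execution trace: 'Y' (inner except NameError) → 'D' (try body, no exception) → 'T' (else) → 'V' (finally) → 'U' (after the try/except). Output: YDTVU

Answer: YDTVU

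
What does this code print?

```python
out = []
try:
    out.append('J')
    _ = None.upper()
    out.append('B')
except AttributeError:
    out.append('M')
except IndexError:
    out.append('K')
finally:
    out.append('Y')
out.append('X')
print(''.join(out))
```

Execution trace: 'J' (try body) → 'M' (except AttributeError) → 'Y' (finally) → 'X' (after the try/except). Output: JMYX

Answer: JMYX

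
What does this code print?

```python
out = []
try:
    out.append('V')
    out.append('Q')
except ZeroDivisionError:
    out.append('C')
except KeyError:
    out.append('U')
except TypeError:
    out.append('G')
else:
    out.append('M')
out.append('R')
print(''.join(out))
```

Execution trace: 'V' (try body) → 'Q' (try body, no exception) → 'M' (else) → 'R' (after the try/except). Output: VQMR

Answer: VQMR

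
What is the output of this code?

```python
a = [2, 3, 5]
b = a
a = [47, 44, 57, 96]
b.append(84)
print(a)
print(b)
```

Key concept: rebinding vs mutation: a is rebound to a new list, b still points at the original.
Step by step:
`a = [2, 3, 5]` → a = [2, 3, 5]
`b = a` → b = [2, 3, 5] (same object as a)
`a = [47, 44, 57, 96]` → a = [47, 44, 57, 96]
`b.append(84)` → b = [2, 3, 5, 84]
`print(a)` → prints [47, 44, 57, 96]
`print(b)` → prints [2, 3, 5, 84]

Answer:
[47, 44, 57, 96]
[2, 3, 5, 84]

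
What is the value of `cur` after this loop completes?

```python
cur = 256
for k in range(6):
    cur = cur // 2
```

Halve 6 times: 256 // 2^6 = 4
`cur` takes the values: 256 → 128 → 64 → 32 → 16 → 8 → 4

Answer: 4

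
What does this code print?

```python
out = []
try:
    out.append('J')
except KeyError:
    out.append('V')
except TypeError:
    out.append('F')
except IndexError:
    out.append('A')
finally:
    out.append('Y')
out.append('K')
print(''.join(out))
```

Execution trace: 'J' (try body, no exception) → 'Y' (finally) → 'K' (after the try/except). Output: JYK

Answer: JYK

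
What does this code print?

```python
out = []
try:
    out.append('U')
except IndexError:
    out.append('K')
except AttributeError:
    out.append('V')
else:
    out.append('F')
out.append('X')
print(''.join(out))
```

Execution trace: 'U' (try body, no exception) → 'F' (else) → 'X' (after the try/except). Output: UFX

Answer: UFX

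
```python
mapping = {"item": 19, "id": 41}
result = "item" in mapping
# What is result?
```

Trace:
`mapping = {"item": 19, "id": 41}` → mapping = {'item': 19, 'id': 41}
`result = "item" in mapping` → result = True
So result = True

Answer: True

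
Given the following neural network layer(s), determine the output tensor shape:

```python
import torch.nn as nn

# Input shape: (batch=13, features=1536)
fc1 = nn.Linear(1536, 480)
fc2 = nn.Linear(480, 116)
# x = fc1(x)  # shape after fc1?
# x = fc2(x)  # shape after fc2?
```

Input: (13, 1536) -> after fc1: (13, 480) -> Output: (13, 116)

Answer: (13, 116)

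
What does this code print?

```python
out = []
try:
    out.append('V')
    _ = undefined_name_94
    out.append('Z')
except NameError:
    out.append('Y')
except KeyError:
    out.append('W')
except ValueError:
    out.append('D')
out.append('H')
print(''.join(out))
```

Execution trace: 'V' (try body) → 'Y' (except NameError) → 'H' (after the try/except). Output: VYH

Answer: VYH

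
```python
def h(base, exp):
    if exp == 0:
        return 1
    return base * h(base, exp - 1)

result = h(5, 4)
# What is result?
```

h(5, 4) = 5 * 5 * 5 * 5 = 625

Answer: 625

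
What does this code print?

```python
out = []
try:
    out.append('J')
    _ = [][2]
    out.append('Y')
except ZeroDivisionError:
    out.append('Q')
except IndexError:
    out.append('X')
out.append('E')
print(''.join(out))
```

Execution trace: 'J' (try body) → 'X' (except IndexError) → 'E' (after the try/except). Output: JXE

Answer: JXE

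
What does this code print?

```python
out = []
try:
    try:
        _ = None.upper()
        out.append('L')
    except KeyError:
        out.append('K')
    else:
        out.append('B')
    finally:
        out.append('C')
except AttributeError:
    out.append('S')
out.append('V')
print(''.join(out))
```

Execution trace: 'C' (finally) → 'S' (outer except AttributeError) → 'V' (after the try/except). Output: CSV

Answer: CSV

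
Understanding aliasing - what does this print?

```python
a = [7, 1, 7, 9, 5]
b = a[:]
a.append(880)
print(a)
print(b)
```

Key concept: slice [:] creates copy.
Step by step:
`a = [7, 1, 7, 9, 5]` → a = [7, 1, 7, 9, 5]
`b = a[:]` → b = [7, 1, 7, 9, 5]
`a.append(880)` → a = [7, 1, 7, 9, 5, 880]
`print(a)` → prints [7, 1, 7, 9, 5, 880]
`print(b)` → prints [7, 1, 7, 9, 5]

Answer:
[7, 1, 7, 9, 5, 880]
[7, 1, 7, 9, 5]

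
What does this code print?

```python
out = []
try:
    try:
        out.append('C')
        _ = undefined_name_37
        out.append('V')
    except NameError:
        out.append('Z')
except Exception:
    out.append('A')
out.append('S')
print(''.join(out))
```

Execution trace: 'C' (inner try body) → 'Z' (inner except NameError) → 'S' (after the try/except). Output: CZS

Answer: CZS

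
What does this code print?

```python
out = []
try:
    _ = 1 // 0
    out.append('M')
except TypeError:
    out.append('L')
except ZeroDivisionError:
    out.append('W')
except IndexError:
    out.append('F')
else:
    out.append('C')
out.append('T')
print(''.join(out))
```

Execution trace: 'W' (except ZeroDivisionError) → 'T' (after the try/except). Output: WT

Answer: WT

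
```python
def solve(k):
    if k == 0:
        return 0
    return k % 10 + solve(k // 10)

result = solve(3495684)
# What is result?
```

Sum of digits of 3495684: 4 + 8 + 6 + 5 + 9 + 4 + 3 = 39

Answer: 39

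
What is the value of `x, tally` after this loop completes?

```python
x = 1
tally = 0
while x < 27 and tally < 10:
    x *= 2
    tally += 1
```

Double until >= 27 or 10 iterations
`x, tally` takes the values: (1, 0) → (2, 0) → (2, 1) → (4, 1) → (4, 2) → (8, 2) → (8, 3) → (16, 3) → (16, 4) → (32, 4) → (32, 5)

Answer: 32, 5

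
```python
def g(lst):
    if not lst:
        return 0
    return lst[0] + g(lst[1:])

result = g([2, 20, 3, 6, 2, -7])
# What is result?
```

2 + 20 + 3 + 6 + 2 + (-7) + 0 = 26

Answer: 26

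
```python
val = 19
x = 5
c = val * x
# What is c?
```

Trace:
`val = 19` → val = 19
`x = 5` → x = 5
`c = val * x` → c = 95
So c = 95

Answer: 95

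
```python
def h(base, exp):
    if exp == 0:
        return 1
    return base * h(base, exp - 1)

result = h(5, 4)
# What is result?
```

h(5, 4) = 5 * 5 * 5 * 5 = 625

Answer: 625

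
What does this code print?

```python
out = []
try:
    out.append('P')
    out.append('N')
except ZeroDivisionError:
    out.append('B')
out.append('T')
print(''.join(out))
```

Execution trace: 'P' (try body) → 'N' (try body, no exception) → 'T' (after the try/except). Output: PNT

Answer: PNT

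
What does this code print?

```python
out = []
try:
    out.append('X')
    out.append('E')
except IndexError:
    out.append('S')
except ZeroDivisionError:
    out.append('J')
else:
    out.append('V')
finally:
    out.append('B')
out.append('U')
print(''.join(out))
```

Execution trace: 'X' (try body) → 'E' (try body, no exception) → 'V' (else) → 'B' (finally) → 'U' (after the try/except). Output: XEVBU

Answer: XEVBU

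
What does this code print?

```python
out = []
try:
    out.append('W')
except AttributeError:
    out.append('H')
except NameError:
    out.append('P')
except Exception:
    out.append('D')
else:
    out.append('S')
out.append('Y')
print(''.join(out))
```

Execution trace: 'W' (try body, no exception) → 'S' (else) → 'Y' (after the try/except). Output: WSY

Answer: WSY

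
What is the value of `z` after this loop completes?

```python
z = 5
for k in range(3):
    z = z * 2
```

Multiply by 2, 3 times: 5 * 2^3 = 40
`z` takes the values: 5 → 10 → 20 → 40

Answer: 40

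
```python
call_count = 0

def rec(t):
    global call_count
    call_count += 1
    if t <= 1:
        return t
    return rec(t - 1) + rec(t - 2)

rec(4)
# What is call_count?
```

Calls(t) = 1 + Calls(t-1) + Calls(t-2); Calls(0)=Calls(1)=1. For t=4 this gives 9.

Answer: 9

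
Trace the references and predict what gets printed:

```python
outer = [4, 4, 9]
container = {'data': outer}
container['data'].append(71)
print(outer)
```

Key concept: dict holds reference to list.
Step by step:
`outer = [4, 4, 9]` → outer = [4, 4, 9]
`container = {'data': outer}` → container = {'data': [4, 4, 9]}
`container['data'].append(71)` → outer = [4, 4, 9, 71]; container = {'data': [4, 4, 9, 71]}
`print(outer)` → prints [4, 4, 9, 71]

Answer: [4, 4, 9, 71]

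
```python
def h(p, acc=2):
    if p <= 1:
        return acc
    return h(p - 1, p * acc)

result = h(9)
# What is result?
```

Accumulator trace (n, acc): (9, 2) -> (8, 18) -> (7, 144) -> (6, 1008) -> (5, 6048) -> (4, 30240) -> (3, 120960) -> (2, 362880) -> (1, 725760) -> return 725760

Answer: 725760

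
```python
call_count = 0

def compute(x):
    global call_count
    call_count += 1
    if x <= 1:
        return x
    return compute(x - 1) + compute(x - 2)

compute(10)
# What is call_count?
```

Calls(x) = 1 + Calls(x-1) + Calls(x-2); Calls(0)=Calls(1)=1. For x=10 this gives 177.

Answer: 177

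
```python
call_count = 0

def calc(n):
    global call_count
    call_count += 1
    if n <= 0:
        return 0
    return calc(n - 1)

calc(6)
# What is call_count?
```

Linear recursion stepping by 1: 7 calls from n=6 down to ≤0.

Answer: 7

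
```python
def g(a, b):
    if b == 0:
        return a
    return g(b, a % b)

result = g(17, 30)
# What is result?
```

g(17, 30) -> g(30, 17) -> g(17, 13) -> g(13, 4) -> g(4, 1) -> g(1, 0) -> 1

Answer: 1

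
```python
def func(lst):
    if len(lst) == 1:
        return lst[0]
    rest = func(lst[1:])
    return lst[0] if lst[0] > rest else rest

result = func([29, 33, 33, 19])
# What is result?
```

Recursive max over [29, 33, 33, 19] = 33

Answer: 33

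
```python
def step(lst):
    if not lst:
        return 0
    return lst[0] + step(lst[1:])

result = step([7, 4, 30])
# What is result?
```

7 + 4 + 30 + 0 = 41

Answer: 41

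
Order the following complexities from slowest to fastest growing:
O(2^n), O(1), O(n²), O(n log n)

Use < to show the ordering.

Ordered by growth rate: O(1) < O(n log n) < O(n²) < O(2^n)

Answer: O(1) < O(n log n) < O(n²) < O(2^n)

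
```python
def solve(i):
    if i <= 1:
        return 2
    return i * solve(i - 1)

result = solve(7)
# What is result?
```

solve(7) = 7 * 6 * 5 * 4 * 3 * 2 * 2 = 10080

Answer: 10080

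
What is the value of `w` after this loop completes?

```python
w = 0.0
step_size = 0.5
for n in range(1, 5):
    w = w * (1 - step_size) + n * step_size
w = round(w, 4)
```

Moving average with lr=0.5
`w` takes the values: 0.0 → 0.5 → 1.25 → 2.125 → 3.0625

Answer: 3.0625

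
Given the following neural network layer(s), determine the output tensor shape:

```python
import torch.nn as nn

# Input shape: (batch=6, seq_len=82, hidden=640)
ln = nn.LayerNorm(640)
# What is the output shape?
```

Input: (6, 82, 640) -> Output: (6, 82, 640)

Answer: (6, 82, 640)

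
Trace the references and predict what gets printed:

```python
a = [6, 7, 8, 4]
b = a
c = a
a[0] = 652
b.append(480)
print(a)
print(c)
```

Key concept: multiple aliases.
Step by step:
`a = [6, 7, 8, 4]` → a = [6, 7, 8, 4]
`b = a` → b = [6, 7, 8, 4] (same object as a)
`c = a` → c = [6, 7, 8, 4] (same object as a, b)
`a[0] = 652` → a = [652, 7, 8, 4] (same object as b, c); b = [652, 7, 8, 4] (same object as a, c); c = [652, 7, 8, 4] (same object as a, b)
`b.append(480)` → a = [652, 7, 8, 4, 480] (same object as b, c); b = [652, 7, 8, 4, 480] (same object as a, c); c = [652, 7, 8, 4, 480] (same object as a, b)
`print(a)` → prints [652, 7, 8, 4, 480]
`print(c)` → prints [652, 7, 8, 4, 480]

Answer:
[652, 7, 8, 4, 480]
[652, 7, 8, 4, 480]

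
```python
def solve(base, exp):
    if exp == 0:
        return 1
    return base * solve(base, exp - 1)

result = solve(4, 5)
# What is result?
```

solve(4, 5) = 4 * 4 * 4 * 4 * 4 = 1024

Answer: 1024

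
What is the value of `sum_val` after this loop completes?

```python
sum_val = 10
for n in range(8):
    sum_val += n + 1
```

Start at 10, add 1 to 8 = 46
`sum_val` takes the values: 10 → 11 → 13 → 16 → 20 → 25 → 31 → 38 → 46

Answer: 46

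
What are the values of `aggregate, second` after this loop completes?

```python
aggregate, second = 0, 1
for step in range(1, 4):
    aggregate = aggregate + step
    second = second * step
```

Sum and factorial of 1 to 3
`aggregate, second` takes the values: (0, 1) → (1, 1) → (3, 1) → (3, 2) → (6, 2) → (6, 6)

Answer: 6, 6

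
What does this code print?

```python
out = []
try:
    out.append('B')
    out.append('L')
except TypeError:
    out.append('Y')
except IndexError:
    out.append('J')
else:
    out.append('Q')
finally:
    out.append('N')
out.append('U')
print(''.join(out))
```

Execution trace: 'B' (try body) → 'L' (try body, no exception) → 'Q' (else) → 'N' (finally) → 'U' (after the try/except). Output: BLQNU

Answer: BLQNU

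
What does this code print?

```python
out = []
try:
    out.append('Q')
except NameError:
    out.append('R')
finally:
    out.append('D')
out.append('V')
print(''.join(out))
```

Execution trace: 'Q' (try body, no exception) → 'D' (finally) → 'V' (after the try/except). Output: QDV

Answer: QDV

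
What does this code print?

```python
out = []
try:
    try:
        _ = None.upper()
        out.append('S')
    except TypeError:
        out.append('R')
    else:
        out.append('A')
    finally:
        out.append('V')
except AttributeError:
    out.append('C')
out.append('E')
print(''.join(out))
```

Execution trace: 'V' (finally) → 'C' (outer except AttributeError) → 'E' (after the try/except). Output: VCE

Answer: VCE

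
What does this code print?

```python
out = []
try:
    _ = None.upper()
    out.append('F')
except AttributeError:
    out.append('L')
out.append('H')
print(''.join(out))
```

Execution trace: 'L' (except AttributeError) → 'H' (after the try/except). Output: LH

Answer: LH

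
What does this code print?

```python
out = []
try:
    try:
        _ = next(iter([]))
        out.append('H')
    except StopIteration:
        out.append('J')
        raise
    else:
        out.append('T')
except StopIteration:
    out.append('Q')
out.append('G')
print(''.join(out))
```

Execution trace: 'J' (inner except StopIteration) → 'Q' (outer except StopIteration) → 'G' (after the try/except). Output: JQG

Answer: JQG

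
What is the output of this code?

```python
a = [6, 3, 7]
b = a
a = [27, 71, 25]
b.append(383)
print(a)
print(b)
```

Key concept: rebinding vs mutation: a is rebound to a new list, b still points at the original.
Step by step:
`a = [6, 3, 7]` → a = [6, 3, 7]
`b = a` → b = [6, 3, 7] (same object as a)
`a = [27, 71, 25]` → a = [27, 71, 25]
`b.append(383)` → b = [6, 3, 7, 383]
`print(a)` → prints [27, 71, 25]
`print(b)` → prints [6, 3, 7, 383]

Answer:
[27, 71, 25]
[6, 3, 7, 383]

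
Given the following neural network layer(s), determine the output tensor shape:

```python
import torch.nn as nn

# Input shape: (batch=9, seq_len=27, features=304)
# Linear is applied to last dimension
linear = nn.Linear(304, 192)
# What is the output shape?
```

Input: (9, 27, 304) -> Output: (9, 27, 192)

Answer: (9, 27, 192)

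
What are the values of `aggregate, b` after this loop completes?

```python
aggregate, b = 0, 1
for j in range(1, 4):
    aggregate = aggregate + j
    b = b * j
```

Sum and factorial of 1 to 3
`aggregate, b` takes the values: (0, 1) → (1, 1) → (3, 1) → (3, 2) → (6, 2) → (6, 6)

Answer: 6, 6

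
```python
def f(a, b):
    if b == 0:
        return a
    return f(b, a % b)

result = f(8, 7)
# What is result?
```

f(8, 7) -> f(7, 1) -> f(1, 0) -> 1

Answer: 1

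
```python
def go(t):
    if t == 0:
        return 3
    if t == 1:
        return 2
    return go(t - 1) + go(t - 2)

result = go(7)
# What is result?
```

Build up from base cases: go(0)=3, go(1)=2, go(2)=5, go(3)=7, go(4)=12, go(5)=19, go(6)=31, ..., go(7)=50

Answer: 50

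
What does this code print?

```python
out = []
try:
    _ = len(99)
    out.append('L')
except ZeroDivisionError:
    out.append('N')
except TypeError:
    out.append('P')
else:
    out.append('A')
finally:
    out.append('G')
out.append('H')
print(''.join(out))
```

Execution trace: 'P' (except TypeError) → 'G' (finally) → 'H' (after the try/except). Output: PGH

Answer: PGH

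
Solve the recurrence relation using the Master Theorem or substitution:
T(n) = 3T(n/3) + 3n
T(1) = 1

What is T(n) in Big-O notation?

By Master Theorem: a=3, b=3, f(n)=3n. Since log_3(3) = 1 and f(n) = Θ(n^1), Case 2 applies. T(n) = O(n log n).

Answer: O(n log n)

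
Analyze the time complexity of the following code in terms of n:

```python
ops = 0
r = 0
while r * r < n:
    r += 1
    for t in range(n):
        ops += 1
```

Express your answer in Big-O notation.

Each loop level contributes: √n × n. Multiplying the contributions gives O(n√n).

Answer: O(n√n)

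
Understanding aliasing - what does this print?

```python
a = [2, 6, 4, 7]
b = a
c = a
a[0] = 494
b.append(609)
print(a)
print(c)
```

Key concept: multiple aliases.
Step by step:
`a = [2, 6, 4, 7]` → a = [2, 6, 4, 7]
`b = a` → b = [2, 6, 4, 7] (same object as a)
`c = a` → c = [2, 6, 4, 7] (same object as a, b)
`a[0] = 494` → a = [494, 6, 4, 7] (same object as b, c); b = [494, 6, 4, 7] (same object as a, c); c = [494, 6, 4, 7] (same object as a, b)
`b.append(609)` → a = [494, 6, 4, 7, 609] (same object as b, c); b = [494, 6, 4, 7, 609] (same object as a, c); c = [494, 6, 4, 7, 609] (same object as a, b)
`print(a)` → prints [494, 6, 4, 7, 609]
`print(c)` → prints [494, 6, 4, 7, 609]

Answer:
[494, 6, 4, 7, 609]
[494, 6, 4, 7, 609]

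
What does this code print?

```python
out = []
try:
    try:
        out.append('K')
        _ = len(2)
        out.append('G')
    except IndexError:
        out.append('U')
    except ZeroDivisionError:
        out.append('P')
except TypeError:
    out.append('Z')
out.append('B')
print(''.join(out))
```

Execution trace: 'K' (inner try body) → 'Z' (outer except TypeError) → 'B' (after the try/except). Output: KZB

Answer: KZB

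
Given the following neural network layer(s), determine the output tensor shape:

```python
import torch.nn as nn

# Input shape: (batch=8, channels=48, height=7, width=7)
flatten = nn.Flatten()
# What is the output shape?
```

Input: (8, 48, 7, 7) -> Output: (8, 2352)

Answer: (8, 2352)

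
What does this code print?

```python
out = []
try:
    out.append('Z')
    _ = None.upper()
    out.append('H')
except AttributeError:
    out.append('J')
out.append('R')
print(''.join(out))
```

Execution trace: 'Z' (try body) → 'J' (except AttributeError) → 'R' (after the try/except). Output: ZJR

Answer: ZJR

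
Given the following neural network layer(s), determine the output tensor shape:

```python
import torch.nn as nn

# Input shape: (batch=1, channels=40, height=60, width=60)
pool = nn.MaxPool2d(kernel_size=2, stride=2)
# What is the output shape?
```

Input: (1, 40, 60, 60) -> Output: (1, 40, 30, 30)

Answer: (1, 40, 30, 30)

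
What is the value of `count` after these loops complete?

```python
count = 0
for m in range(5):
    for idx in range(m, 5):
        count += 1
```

Upper triangle: 5 + 4 + ... + 1
`count` takes the values: 0 → 1 → 2 → 3 → 4 → 5 → 6 → 7 → 8 → 9 → 10 → 11 → 12 → 13 → 14 → 15

Answer: 15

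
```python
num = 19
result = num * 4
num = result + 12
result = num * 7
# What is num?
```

Trace:
`num = 19` → num = 19
`result = num * 4` → result = 76
`num = result + 12` → num = 88
`result = num * 7` → result = 616
So num = 88

Answer: 88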